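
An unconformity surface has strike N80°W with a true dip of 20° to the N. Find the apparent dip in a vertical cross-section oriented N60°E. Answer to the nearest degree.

The strike is N80°W and the section trends N60°E; the acute angle between them is β = 40°.
tan(apparent dip) = tan 20° · sin 40° = 0.2340
apparent dip = arctan 0.2340 = 13.17°

13°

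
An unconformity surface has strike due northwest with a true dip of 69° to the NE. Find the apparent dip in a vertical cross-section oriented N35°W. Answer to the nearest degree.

The section lies 10° from the strike.
tan α = tan 69° × sin 10° = 2.6051 × 0.1736 = 0.4524
apparent dip = arctan 0.4524 = 24.34°

24°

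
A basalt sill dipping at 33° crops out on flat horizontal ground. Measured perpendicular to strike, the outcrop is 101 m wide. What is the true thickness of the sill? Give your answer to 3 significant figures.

True thickness t = w · sin(dip) = 101 × sin 33°
t = 101 × 0.5446 = 55.009 m

55.0 m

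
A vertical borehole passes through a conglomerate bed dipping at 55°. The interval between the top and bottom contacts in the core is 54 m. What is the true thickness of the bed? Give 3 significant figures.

31.0 m

True thickness t = h · cos(dip) = 54 × cos 55°
t = 54 × 0.5736 = 30.973 m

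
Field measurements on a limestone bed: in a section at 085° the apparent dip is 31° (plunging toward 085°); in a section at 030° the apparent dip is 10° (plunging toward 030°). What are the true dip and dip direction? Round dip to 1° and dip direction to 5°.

The two traces are lines in the plane: v₁ = (sin 85°·cos 31°, cos 85°·cos 31°, −sin 31°), v₂ = (sin 30°·cos 10°, cos 30°·cos 10°, −sin 10°).
Cross product v₁ × v₂ gives the pole to the plane: n ∝ (0.426, -0.105, 0.691).
True dip = arccos(n_z / |n|) = arccos(0.8442) = 32.4°.
The horizontal component of n points toward azimuth atan2(n_x, n_y) = 104°, the dip direction.

true dip 32°, dip direction 105°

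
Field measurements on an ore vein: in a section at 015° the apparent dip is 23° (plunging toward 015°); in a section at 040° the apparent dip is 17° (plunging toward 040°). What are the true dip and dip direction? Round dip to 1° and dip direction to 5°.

Represent each trace as a vector plunging at its apparent dip toward its trend (east-north-up frame): v₁ = (0.238, 0.889, -0.391), v₂ = (0.615, 0.733, -0.292).
n = v₁ × v₂ = (-0.026, 0.171, 0.372) (taken with n_z > 0).
True dip = arccos(n_z / |n|) = arccos(0.9072) = 24.9°.
The horizontal component of n points toward azimuth atan2(n_x, n_y) = 351°, the dip direction.

true dip 25°, dip direction 350°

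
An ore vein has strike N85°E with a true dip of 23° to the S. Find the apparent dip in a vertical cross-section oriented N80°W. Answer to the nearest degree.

The strike is N85°E and the section trends N80°W; the acute angle between them is β = 15°.
tan α = tan 23° × sin 15° = 0.4245 × 0.2588 = 0.1099
α = arctan(0.1099) = 6.27°

6°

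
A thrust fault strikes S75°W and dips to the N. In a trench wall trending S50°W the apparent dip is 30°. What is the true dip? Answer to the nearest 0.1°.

53.8°

The section is 25° from the strike.
tan δ = tan α / sin β = tan 30° / sin 25° = 0.5774 / 0.4226 = 1.3661
δ = arctan(1.3661) = 53.80°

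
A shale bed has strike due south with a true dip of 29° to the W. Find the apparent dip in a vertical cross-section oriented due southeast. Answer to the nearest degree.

The strike is due south and the section trends due southeast; the acute angle between them is β = 45°.
tan(apparent dip) = tan 29° · sin 45° = 0.3920
α = arctan(0.3920) = 21.40°

21°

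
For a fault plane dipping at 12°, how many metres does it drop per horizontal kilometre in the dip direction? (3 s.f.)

drop per km = 1000 × tan 12° = 1000 × 0.2126

213 m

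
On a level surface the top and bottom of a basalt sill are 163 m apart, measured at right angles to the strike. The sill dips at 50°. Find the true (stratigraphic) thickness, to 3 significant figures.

125 m

True thickness t = w · sin(dip) = 163 × sin 50°
t = 163 × 0.7660 = 124.865 m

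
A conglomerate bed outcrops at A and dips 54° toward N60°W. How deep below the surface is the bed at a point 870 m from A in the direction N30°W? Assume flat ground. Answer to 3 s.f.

The hole lies 30° from the dip direction, so the down-dip offset is 870 × cos 30° = 753.44 m.
Depth = down-dip offset × tan(dip) = 753.44 × tan 54° = 753.44 × 1.3764
Depth = 1037.02 m

1040 m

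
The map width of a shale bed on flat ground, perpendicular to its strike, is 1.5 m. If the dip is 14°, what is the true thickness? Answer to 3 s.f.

True thickness t = w · sin(dip) = 1.5 × sin 14°
t = 1.5 × 0.2419 = 0.363 m

0.363 m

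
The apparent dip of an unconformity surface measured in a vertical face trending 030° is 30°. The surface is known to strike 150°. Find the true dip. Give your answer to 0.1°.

The section is 60° from the strike.
tan δ = tan α / sin β = tan 30° / sin 60° = 0.5774 / 0.8660 = 0.6667
true dip = arctan 0.6667 = 33.69°

33.7°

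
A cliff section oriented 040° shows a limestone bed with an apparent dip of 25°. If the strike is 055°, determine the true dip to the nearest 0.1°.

β = acute angle between strike 055° and section 040° = 15°.
tan(true dip) = tan 25° / sin 15° = 1.8017
δ = arctan(1.8017) = 60.97°

61.0°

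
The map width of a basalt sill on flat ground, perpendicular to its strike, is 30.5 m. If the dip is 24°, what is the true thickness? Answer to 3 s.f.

12.4 m

True thickness t = w · sin(dip) = 30.5 × sin 24°
t = 30.5 × 0.4067 = 12.405 m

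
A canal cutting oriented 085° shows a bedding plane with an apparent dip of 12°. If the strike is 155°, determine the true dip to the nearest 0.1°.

β = acute angle between strike 155° and section 085° = 70°.
tan δ = tan α / sin β = tan 12° / sin 70° = 0.2126 / 0.9397 = 0.2262
δ = arctan(0.2262) = 12.75°

12.7°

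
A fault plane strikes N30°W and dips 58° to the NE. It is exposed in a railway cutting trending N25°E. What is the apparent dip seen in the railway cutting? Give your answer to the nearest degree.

Angle between strike (N30°W) and section (N25°E): β = 55°.
tan(apparent dip) = tan 58° · sin 55° = 1.3109
apparent dip = arctan 1.3109 = 52.66°

53°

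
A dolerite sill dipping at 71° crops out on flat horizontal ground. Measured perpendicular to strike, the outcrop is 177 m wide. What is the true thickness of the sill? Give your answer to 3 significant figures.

True thickness t = w · sin(dip) = 177 × sin 71°
t = 177 × 0.9455 = 167.357 m

167 m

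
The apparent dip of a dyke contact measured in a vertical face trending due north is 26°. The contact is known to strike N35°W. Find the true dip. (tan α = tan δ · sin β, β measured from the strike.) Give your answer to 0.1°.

40.4°

β = acute angle between strike N35°W and section due north = 35°.
tan δ = tan α / sin β = tan 26° / sin 35° = 0.4877 / 0.5736 = 0.8503
δ = arctan(0.8503) = 40.38°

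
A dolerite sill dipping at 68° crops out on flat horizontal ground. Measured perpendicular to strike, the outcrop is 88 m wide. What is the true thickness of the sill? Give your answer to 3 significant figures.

81.6 m

True thickness t = w · sin(dip) = 88 × sin 68°
t = 88 × 0.9272 = 81.592 m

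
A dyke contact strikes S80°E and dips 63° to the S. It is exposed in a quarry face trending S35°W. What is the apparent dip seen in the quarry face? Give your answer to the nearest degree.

Angle between strike (S80°E) and section (S35°W): β = 65°.
tan(apparent dip) = tan 63° · sin 65° = 1.7787
apparent dip = arctan 1.7787 = 60.66°

61°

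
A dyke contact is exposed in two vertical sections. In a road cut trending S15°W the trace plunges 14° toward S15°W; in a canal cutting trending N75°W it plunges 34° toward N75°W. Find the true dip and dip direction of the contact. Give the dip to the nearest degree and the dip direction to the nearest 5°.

true dip 36°, dip direction 265°

The two traces are lines in the plane: v₁ = (sin 195°·cos 14°, cos 195°·cos 14°, −sin 14°), v₂ = (sin 285°·cos 34°, cos 285°·cos 34°, −sin 34°).
The plane normal is n = v₁ × v₂ ∝ (-0.576, -0.053, 0.804).
tan δ = √(n_x²+n_y²)/n_z = 0.578/0.804, so δ = 35.7°.
The horizontal component of n points toward azimuth atan2(n_x, n_y) = 265°, the dip direction.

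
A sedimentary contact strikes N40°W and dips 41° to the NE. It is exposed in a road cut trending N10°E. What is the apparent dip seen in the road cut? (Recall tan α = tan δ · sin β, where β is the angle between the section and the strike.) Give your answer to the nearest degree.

Angle between strike (N40°W) and section (N10°E): β = 50°.
tan(apparent dip) = tan 41° · sin 50° = 0.6659
α = arctan(0.6659) = 33.66°

34°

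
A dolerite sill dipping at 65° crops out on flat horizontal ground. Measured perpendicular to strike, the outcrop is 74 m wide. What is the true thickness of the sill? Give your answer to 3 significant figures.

67.1 m

True thickness t = w · sin(dip) = 74 × sin 65°
t = 74 × 0.9063 = 67.067 m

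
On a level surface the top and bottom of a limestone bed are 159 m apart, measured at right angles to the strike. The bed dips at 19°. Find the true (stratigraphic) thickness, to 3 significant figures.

True thickness t = w · sin(dip) = 159 × sin 19°
t = 159 × 0.3256 = 51.765 m

51.8 m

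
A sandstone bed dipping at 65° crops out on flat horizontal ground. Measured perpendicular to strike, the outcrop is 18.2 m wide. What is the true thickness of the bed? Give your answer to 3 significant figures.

16.5 m

True thickness t = w · sin(dip) = 18.2 × sin 65°
t = 18.2 × 0.9063 = 16.495 m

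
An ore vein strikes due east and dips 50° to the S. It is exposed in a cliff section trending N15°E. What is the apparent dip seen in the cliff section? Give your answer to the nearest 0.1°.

The strike is due east and the section trends N15°E; the acute angle between them is β = 75°.
tan α = tan 50° × sin 75° = 1.1918 × 0.9659 = 1.1511
α = arctan(1.1511) = 49.02°

49.0°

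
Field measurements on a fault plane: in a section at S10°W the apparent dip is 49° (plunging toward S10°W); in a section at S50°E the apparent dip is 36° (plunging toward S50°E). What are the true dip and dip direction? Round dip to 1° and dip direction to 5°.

Each apparent-dip line lies in the plane. As unit vectors (x east, y north, z up), v₁ plunges 49°→S10°W and v₂ plunges 36°→S50°E.
n = v₁ × v₂ = (-0.013, -0.535, 0.460) (taken with n_z > 0).
Dip δ = arctan(|n_h|/n_z) = arctan(0.535/0.460) = 49.3°.
Dip direction = azimuth of (n_x, n_y) = atan2(-0.013, -0.535) = 181°.

true dip 49°, dip direction 180°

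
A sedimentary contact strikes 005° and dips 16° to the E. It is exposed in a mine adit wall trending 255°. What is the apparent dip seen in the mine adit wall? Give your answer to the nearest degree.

15°

The strike is 005° and the section trends 255°; the acute angle between them is β = 70°.
tan(apparent dip) = tan 16° · sin 70° = 0.2695
α = arctan(0.2695) = 15.08°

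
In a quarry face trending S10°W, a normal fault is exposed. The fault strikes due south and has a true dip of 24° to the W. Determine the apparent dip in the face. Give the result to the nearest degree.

Angle between strike (due south) and section (S10°W): β = 10°.
tan(apparent dip) = tan 24° · sin 10° = 0.0773
apparent dip = arctan 0.0773 = 4.42°

4°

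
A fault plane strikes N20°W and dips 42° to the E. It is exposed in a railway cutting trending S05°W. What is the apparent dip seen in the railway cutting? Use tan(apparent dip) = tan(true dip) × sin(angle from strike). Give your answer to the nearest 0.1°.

20.8°

The strike is N20°W and the section trends S05°W; the acute angle between them is β = 25°.
tan(apparent dip) = tan 42° · sin 25° = 0.3805
α = arctan(0.3805) = 20.83°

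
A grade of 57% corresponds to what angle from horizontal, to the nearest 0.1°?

tan θ = 57/100 = 0.5700
θ = arctan(0.5700) = 29.68°

29.7°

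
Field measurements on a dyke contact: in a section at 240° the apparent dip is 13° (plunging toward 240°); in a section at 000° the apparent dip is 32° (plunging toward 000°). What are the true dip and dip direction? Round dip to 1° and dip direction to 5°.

The two traces are lines in the plane: v₁ = (sin 240°·cos 13°, cos 240°·cos 13°, −sin 13°), v₂ = (sin 0°·cos 32°, cos 0°·cos 32°, −sin 32°).
Cross product v₁ × v₂ gives the pole to the plane: n ∝ (-0.449, 0.447, 0.716).
Dip δ = arctan(|n_h|/n_z) = arctan(0.634/0.716) = 41.5°.
Dip direction = azimuth of (n_x, n_y) = atan2(-0.449, 0.447) = 315°.

true dip 42°, dip direction 315°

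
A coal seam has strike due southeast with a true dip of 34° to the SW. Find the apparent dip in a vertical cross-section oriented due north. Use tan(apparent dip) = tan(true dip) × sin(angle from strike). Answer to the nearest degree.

25°

The strike is due southeast and the section trends due north; the acute angle between them is β = 45°.
tan(apparent dip) = tan 34° · sin 45° = 0.4769
α = arctan(0.4769) = 25.50°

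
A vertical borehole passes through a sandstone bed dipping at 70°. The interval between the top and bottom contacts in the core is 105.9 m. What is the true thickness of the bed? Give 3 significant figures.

True thickness t = h · cos(dip) = 105.9 × cos 70°
t = 105.9 × 0.3420 = 36.220 m

36.2 m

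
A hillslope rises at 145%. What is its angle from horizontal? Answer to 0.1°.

55.4°

tan θ = 145/100 = 1.4500
θ = arctan(1.4500) = 55.41°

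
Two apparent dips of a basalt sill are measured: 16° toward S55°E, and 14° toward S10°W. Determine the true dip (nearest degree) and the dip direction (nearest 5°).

Each apparent-dip line lies in the plane. As unit vectors (x east, y north, z up), v₁ plunges 16°→S55°E and v₂ plunges 14°→S10°W.
n = v₁ × v₂ = (0.130, -0.237, 0.845) (taken with n_z > 0).
Dip δ = arctan(|n_h|/n_z) = arctan(0.270/0.845) = 17.7°.
Dip direction = atan2(0.130, -0.237) = 151° (azimuth of n's horizontal projection).

true dip 18°, dip direction 150°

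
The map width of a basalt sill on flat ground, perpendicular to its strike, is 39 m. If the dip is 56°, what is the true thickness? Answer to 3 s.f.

True thickness t = w · sin(dip) = 39 × sin 56°
t = 39 × 0.8290 = 32.332 m

32.3 m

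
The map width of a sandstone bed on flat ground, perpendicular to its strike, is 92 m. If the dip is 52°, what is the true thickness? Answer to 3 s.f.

72.5 m

True thickness t = w · sin(dip) = 92 × sin 52°
t = 92 × 0.7880 = 72.497 m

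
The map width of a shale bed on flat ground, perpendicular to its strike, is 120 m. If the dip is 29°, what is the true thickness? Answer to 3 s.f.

True thickness t = w · sin(dip) = 120 × sin 29°
t = 120 × 0.4848 = 58.177 m

58.2 m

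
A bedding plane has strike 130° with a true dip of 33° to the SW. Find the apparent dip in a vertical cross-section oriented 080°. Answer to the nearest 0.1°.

26.4°

The strike is 130° and the section trends 080°; the acute angle between them is β = 50°.
tan(apparent dip) = tan 33° · sin 50° = 0.4975
α = arctan(0.4975) = 26.45°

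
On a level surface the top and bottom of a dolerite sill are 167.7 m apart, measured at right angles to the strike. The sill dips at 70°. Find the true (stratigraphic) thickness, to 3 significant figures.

True thickness t = w · sin(dip) = 167.7 × sin 70°
t = 167.7 × 0.9397 = 157.586 m

158 m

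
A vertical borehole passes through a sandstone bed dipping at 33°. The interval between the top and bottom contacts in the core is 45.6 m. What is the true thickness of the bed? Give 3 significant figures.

True thickness t = h · cos(dip) = 45.6 × cos 33°
t = 45.6 × 0.8387 = 38.243 m

38.2 m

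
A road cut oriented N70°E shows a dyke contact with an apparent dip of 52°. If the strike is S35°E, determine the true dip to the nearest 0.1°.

β = acute angle between strike S35°E and section N70°E = 75°.
tan(true dip) = tan 52° / sin 75° = 1.3251
δ = arctan(1.3251) = 52.96°

53.0°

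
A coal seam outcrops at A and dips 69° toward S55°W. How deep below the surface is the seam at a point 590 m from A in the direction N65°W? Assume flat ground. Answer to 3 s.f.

769 m

The hole lies 60° from the dip direction, so the down-dip offset is 590 × cos 60° = 295.00 m.
Depth = down-dip offset × tan(dip) = 295.00 × tan 69° = 295.00 × 2.6051
Depth = 768.50 m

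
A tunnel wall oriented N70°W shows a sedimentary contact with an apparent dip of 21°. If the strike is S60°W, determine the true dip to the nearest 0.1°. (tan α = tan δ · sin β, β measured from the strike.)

26.6°

β = acute angle between strike S60°W and section N70°W = 50°.
tan δ = tan α / sin β = tan 21° / sin 50° = 0.3839 / 0.7660 = 0.5011
true dip = arctan 0.5011 = 26.62°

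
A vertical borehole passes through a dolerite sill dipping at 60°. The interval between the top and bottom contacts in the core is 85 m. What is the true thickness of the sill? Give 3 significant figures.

42.5 m

True thickness t = h · cos(dip) = 85 × cos 60°
t = 85 × 0.5000 = 42.500 m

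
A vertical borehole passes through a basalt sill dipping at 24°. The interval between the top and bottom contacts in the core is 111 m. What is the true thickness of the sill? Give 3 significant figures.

True thickness t = h · cos(dip) = 111 × cos 24°
t = 111 × 0.9135 = 101.404 m

101 m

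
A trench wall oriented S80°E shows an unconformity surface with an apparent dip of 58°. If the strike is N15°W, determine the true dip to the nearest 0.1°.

60.5°

β = acute angle between strike N15°W and section S80°E = 65°.
tan(true dip) = tan 58° / sin 65° = 1.7658
true dip = arctan 1.7658 = 60.48°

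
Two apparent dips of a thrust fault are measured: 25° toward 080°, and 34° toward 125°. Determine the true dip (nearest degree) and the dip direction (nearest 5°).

true dip 34°, dip direction 125°

The two traces are lines in the plane: v₁ = (sin 80°·cos 25°, cos 80°·cos 25°, −sin 25°), v₂ = (sin 125°·cos 34°, cos 125°·cos 34°, −sin 34°).
Cross product v₁ × v₂ gives the pole to the plane: n ∝ (0.289, -0.212, 0.531).
tan δ = √(n_x²+n_y²)/n_z = 0.358/0.531, so δ = 34.0°.
The horizontal component of n points toward azimuth atan2(n_x, n_y) = 126°, the dip direction.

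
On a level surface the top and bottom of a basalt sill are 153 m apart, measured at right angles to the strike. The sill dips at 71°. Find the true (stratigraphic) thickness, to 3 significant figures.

145 m

True thickness t = w · sin(dip) = 153 × sin 71°
t = 153 × 0.9455 = 144.664 m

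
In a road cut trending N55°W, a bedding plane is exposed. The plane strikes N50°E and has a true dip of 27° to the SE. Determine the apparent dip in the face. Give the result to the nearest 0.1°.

The section lies 75° from the strike.
tan α = tan 27° × sin 75° = 0.5095 × 0.9659 = 0.4922
apparent dip = arctan 0.4922 = 26.20°

26.2°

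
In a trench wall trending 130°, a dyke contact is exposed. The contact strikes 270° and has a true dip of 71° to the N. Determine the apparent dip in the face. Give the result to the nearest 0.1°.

Angle between strike (270°) and section (130°): β = 40°.
tan(apparent dip) = tan 71° · sin 40° = 1.8668
apparent dip = arctan 1.8668 = 61.82°

61.8°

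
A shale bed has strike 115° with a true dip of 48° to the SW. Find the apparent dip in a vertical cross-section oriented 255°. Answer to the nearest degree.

36°

The strike is 115° and the section trends 255°; the acute angle between them is β = 40°.
tan α = tan 48° × sin 40° = 1.1106 × 0.6428 = 0.7139
α = arctan(0.7139) = 35.52°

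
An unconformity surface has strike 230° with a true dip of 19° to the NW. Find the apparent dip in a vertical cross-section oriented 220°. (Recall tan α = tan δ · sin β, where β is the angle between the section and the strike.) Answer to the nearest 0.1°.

The strike is 230° and the section trends 220°; the acute angle between them is β = 10°.
tan α = tan 19° × sin 10° = 0.3443 × 0.1736 = 0.0598
α = arctan(0.0598) = 3.42°

3.4°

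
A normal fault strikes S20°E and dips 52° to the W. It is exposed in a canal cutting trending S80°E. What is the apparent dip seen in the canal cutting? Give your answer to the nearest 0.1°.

47.9°

The strike is S20°E and the section trends S80°E; the acute angle between them is β = 60°.
tan(apparent dip) = tan 52° · sin 60° = 1.1085
apparent dip = arctan 1.1085 = 47.94°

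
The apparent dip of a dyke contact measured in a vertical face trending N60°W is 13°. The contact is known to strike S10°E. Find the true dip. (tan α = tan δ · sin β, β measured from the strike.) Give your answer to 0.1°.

β = acute angle between strike S10°E and section N60°W = 50°.
tan(true dip) = tan 13° / sin 50° = 0.3014
δ = arctan(0.3014) = 16.77°

16.8°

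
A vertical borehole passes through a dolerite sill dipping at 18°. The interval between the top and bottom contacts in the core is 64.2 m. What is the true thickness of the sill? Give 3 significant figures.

61.1 m

True thickness t = h · cos(dip) = 64.2 × cos 18°
t = 64.2 × 0.9511 = 61.058 m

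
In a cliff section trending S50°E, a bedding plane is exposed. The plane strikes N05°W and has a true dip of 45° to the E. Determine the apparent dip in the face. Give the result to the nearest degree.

The section lies 45° from the strike.
tan(apparent dip) = tan 45° · sin 45° = 0.7071
α = arctan(0.7071) = 35.26°

35°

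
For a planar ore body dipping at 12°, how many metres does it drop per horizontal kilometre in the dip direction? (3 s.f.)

213 m

drop per km = 1000 × tan 12° = 1000 × 0.2126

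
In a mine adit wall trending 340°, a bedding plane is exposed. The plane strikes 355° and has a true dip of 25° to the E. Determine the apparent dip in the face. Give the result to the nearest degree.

The section lies 15° from the strike.
tan(apparent dip) = tan 25° · sin 15° = 0.1207
α = arctan(0.1207) = 6.88°

7°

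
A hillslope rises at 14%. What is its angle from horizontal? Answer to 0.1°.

8.0°

tan θ = 14/100 = 0.1400
θ = arctan(0.1400) = 7.97°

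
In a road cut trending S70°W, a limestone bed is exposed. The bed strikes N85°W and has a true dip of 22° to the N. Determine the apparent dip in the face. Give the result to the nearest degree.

10°

The section lies 25° from the strike.
tan(apparent dip) = tan 22° · sin 25° = 0.1707
apparent dip = arctan 0.1707 = 9.69°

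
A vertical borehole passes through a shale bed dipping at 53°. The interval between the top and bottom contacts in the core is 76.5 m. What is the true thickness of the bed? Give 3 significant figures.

True thickness t = h · cos(dip) = 76.5 × cos 53°
t = 76.5 × 0.6018 = 46.039 m

46.0 m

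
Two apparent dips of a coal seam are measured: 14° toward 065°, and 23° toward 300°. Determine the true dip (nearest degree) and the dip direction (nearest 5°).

Represent each trace as a vector plunging at its apparent dip toward its trend (east-north-up frame): v₁ = (0.879, 0.410, -0.242), v₂ = (-0.797, 0.460, -0.391).
Cross product v₁ × v₂ gives the pole to the plane: n ∝ (-0.049, 0.536, 0.732).
True dip = arccos(n_z / |n|) = arccos(0.8053) = 36.4°.
Dip direction = azimuth of (n_x, n_y) = atan2(-0.049, 0.536) = 355°.

true dip 36°, dip direction 355°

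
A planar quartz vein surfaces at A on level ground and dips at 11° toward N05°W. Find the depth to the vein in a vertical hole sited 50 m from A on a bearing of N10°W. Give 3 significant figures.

The hole lies 5° from the dip direction, so the down-dip offset is 50 × cos 5° = 49.81 m.
Depth = down-dip offset × tan(dip) = 49.81 × tan 11° = 49.81 × 0.1944
Depth = 9.68 m

9.68 m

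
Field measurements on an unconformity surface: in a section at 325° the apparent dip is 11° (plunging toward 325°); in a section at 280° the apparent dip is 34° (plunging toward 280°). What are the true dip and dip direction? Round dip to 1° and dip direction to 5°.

Each apparent-dip line lies in the plane. As unit vectors (x east, y north, z up), v₁ plunges 11°→325° and v₂ plunges 34°→280°.
n = v₁ × v₂ = (-0.422, -0.159, 0.575) (taken with n_z > 0).
Dip δ = arctan(|n_h|/n_z) = arctan(0.451/0.575) = 38.1°.
Dip direction = atan2(-0.422, -0.159) = 249° (azimuth of n's horizontal projection).

true dip 38°, dip direction 250°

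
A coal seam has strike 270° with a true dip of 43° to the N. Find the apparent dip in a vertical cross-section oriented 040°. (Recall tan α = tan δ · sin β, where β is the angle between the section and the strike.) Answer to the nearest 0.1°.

35.5°

Angle between strike (270°) and section (040°): β = 50°.
tan(apparent dip) = tan 43° · sin 50° = 0.7143
α = arctan(0.7143) = 35.54°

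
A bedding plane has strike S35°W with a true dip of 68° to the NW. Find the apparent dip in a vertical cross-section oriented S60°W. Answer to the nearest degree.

The strike is S35°W and the section trends S60°W; the acute angle between them is β = 25°.
tan(apparent dip) = tan 68° · sin 25° = 1.0460
α = arctan(1.0460) = 46.29°

46°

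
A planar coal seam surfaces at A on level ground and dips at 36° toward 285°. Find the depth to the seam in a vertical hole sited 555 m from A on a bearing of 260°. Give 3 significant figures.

365 m

The hole lies 25° from the dip direction, so the down-dip offset is 555 × cos 25° = 503.00 m.
Depth = down-dip offset × tan(dip) = 503.00 × tan 36° = 503.00 × 0.7265
Depth = 365.45 m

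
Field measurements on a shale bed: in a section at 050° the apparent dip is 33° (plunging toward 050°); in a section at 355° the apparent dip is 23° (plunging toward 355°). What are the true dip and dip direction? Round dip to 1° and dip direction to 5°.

true dip 33°, dip direction 045°

Each apparent-dip line lies in the plane. As unit vectors (x east, y north, z up), v₁ plunges 33°→050° and v₂ plunges 23°→355°.
The plane normal is n = v₁ × v₂ ∝ (0.289, 0.295, 0.632).
tan δ = √(n_x²+n_y²)/n_z = 0.413/0.632, so δ = 33.1°.
The horizontal component of n points toward azimuth atan2(n_x, n_y) = 44°, the dip direction.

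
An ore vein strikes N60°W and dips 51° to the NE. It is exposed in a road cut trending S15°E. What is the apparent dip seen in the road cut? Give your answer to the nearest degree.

41°

Angle between strike (N60°W) and section (S15°E): β = 45°.
tan(apparent dip) = tan 51° · sin 45° = 0.8732
apparent dip = arctan 0.8732 = 41.13°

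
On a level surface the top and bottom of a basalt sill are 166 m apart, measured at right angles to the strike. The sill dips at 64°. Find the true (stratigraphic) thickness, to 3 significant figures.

True thickness t = w · sin(dip) = 166 × sin 64°
t = 166 × 0.8988 = 149.200 m

149 m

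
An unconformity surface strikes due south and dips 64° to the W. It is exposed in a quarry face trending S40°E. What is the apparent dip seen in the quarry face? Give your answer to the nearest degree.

53°

The strike is due south and the section trends S40°E; the acute angle between them is β = 40°.
tan(apparent dip) = tan 64° · sin 40° = 1.3179
α = arctan(1.3179) = 52.81°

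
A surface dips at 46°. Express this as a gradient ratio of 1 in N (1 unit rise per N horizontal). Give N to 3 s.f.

1 : N means tan θ = 1/N, so N = 1/tan 46° = 1/1.0355

1 in 0.966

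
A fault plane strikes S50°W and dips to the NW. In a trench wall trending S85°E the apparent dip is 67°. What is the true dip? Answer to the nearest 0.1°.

β = acute angle between strike S50°W and section S85°E = 45°.
tan δ = tan α / sin β = tan 67° / sin 45° = 2.3559 / 0.7071 = 3.3317
true dip = arctan 3.3317 = 73.29°

73.3°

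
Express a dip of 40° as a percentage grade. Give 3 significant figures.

grade % = 100 × tan 40° = 100 × 0.8391

83.9%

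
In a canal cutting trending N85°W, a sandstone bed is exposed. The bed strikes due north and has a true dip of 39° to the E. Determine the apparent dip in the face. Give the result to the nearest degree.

Angle between strike (due north) and section (N85°W): β = 85°.
tan α = tan 39° × sin 85° = 0.8098 × 0.9962 = 0.8067
apparent dip = arctan 0.8067 = 38.89°

39°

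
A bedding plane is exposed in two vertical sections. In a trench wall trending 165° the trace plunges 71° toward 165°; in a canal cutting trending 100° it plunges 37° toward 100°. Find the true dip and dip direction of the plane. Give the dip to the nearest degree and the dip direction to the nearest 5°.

true dip 71°, dip direction 175°

The two traces are lines in the plane: v₁ = (sin 165°·cos 71°, cos 165°·cos 71°, −sin 71°), v₂ = (sin 100°·cos 37°, cos 100°·cos 37°, −sin 37°).
The plane normal is n = v₁ × v₂ ∝ (0.058, -0.693, 0.236).
Dip δ = arctan(|n_h|/n_z) = arctan(0.695/0.236) = 71.3°.
Dip direction = azimuth of (n_x, n_y) = atan2(0.058, -0.693) = 175°.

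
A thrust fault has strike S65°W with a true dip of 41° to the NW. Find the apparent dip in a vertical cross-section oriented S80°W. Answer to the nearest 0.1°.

12.7°

The section lies 15° from the strike.
tan α = tan 41° × sin 15° = 0.8693 × 0.2588 = 0.2250
α = arctan(0.2250) = 12.68°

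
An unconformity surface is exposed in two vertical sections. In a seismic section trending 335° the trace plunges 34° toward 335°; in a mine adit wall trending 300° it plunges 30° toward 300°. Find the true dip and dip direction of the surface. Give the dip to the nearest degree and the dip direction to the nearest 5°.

true dip 34°, dip direction 330°

Each apparent-dip line lies in the plane. As unit vectors (x east, y north, z up), v₁ plunges 34°→335° and v₂ plunges 30°→300°.
Cross product v₁ × v₂ gives the pole to the plane: n ∝ (-0.134, 0.244, 0.412).
tan δ = √(n_x²+n_y²)/n_z = 0.278/0.412, so δ = 34.1°.
The horizontal component of n points toward azimuth atan2(n_x, n_y) = 331°, the dip direction.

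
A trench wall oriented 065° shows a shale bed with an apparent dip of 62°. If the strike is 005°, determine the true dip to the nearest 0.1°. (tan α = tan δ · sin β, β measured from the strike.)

β = acute angle between strike 005° and section 065° = 60°.
tan(true dip) = tan 62° / sin 60° = 2.1717
δ = arctan(2.1717) = 65.28°

65.3°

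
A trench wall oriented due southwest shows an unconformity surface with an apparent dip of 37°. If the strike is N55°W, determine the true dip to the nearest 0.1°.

37.4°

The section is 80° from the strike.
tan(true dip) = tan 37° / sin 80° = 0.7652
true dip = arctan 0.7652 = 37.42°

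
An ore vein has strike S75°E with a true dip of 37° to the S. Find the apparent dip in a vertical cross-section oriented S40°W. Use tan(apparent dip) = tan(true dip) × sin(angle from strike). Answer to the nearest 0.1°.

34.3°

The strike is S75°E and the section trends S40°W; the acute angle between them is β = 65°.
tan α = tan 37° × sin 65° = 0.7536 × 0.9063 = 0.6830
α = arctan(0.6830) = 34.33°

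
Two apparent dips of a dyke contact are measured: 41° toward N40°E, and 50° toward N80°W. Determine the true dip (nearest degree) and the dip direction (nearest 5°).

The two traces are lines in the plane: v₁ = (sin 40°·cos 41°, cos 40°·cos 41°, −sin 41°), v₂ = (sin 280°·cos 50°, cos 280°·cos 50°, −sin 50°).
n = v₁ × v₂ = (-0.370, 0.787, 0.420) (taken with n_z > 0).
tan δ = √(n_x²+n_y²)/n_z = 0.869/0.420, so δ = 64.2°.
The horizontal component of n points toward azimuth atan2(n_x, n_y) = 335°, the dip direction.

true dip 64°, dip direction 335°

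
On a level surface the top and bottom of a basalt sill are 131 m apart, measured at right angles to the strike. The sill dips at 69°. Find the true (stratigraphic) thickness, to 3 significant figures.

True thickness t = w · sin(dip) = 131 × sin 69°
t = 131 × 0.9336 = 122.299 m

122 m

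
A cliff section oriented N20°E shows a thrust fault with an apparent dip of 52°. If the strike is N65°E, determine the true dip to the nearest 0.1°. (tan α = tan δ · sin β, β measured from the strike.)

61.1°

The section is 45° from the strike.
tan δ = tan α / sin β = tan 52° / sin 45° = 1.2799 / 0.7071 = 1.8101
true dip = arctan 1.8101 = 61.08°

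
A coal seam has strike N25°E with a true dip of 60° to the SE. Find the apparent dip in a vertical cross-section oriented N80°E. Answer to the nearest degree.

55°

The strike is N25°E and the section trends N80°E; the acute angle between them is β = 55°.
tan α = tan 60° × sin 55° = 1.7321 × 0.8192 = 1.4188
α = arctan(1.4188) = 54.82°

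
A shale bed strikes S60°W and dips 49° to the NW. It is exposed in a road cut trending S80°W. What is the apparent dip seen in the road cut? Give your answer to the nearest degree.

21°

The section lies 20° from the strike.
tan(apparent dip) = tan 49° · sin 20° = 0.3934
α = arctan(0.3934) = 21.48°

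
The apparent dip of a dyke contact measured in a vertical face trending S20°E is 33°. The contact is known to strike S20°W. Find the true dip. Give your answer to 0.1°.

The section is 40° from the strike.
tan δ = tan α / sin β = tan 33° / sin 40° = 0.6494 / 0.6428 = 1.0103
δ = arctan(1.0103) = 45.29°

45.3°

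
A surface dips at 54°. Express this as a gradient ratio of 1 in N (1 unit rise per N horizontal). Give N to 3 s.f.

1 in 0.727

1 : N means tan θ = 1/N, so N = 1/tan 54° = 1/1.3764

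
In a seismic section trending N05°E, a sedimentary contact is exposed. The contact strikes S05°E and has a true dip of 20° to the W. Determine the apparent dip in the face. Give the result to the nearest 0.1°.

Angle between strike (S05°E) and section (N05°E): β = 10°.
tan α = tan 20° × sin 10° = 0.3640 × 0.1736 = 0.0632
apparent dip = arctan 0.0632 = 3.62°

3.6°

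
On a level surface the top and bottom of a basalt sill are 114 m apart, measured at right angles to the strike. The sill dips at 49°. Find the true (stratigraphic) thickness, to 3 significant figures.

86.0 m

True thickness t = w · sin(dip) = 114 × sin 49°
t = 114 × 0.7547 = 86.037 m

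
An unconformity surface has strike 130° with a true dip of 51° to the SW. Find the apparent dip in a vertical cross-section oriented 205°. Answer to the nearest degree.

The section lies 75° from the strike.
tan α = tan 51° × sin 75° = 1.2349 × 0.9659 = 1.1928
α = arctan(1.1928) = 50.03°

50°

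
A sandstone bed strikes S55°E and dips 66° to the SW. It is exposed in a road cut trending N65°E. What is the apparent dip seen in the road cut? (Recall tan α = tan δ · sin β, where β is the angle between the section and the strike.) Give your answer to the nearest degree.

The section lies 60° from the strike.
tan(apparent dip) = tan 66° · sin 60° = 1.9451
α = arctan(1.9451) = 62.79°

63°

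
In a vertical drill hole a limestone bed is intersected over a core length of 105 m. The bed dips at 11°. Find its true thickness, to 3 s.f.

103 m

True thickness t = h · cos(dip) = 105 × cos 11°
t = 105 × 0.9816 = 103.071 m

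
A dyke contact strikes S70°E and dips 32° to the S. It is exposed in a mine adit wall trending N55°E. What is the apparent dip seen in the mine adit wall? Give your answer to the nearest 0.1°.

27.1°

The strike is S70°E and the section trends N55°E; the acute angle between them is β = 55°.
tan α = tan 32° × sin 55° = 0.6249 × 0.8192 = 0.5119
apparent dip = arctan 0.5119 = 27.11°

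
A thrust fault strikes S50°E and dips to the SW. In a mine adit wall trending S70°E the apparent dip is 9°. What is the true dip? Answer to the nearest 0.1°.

β = acute angle between strike S50°E and section S70°E = 20°.
tan(true dip) = tan 9° / sin 20° = 0.4631
δ = arctan(0.4631) = 24.85°

24.8°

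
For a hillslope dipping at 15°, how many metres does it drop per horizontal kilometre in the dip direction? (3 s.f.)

268 m

drop per km = 1000 × tan 15° = 1000 × 0.2679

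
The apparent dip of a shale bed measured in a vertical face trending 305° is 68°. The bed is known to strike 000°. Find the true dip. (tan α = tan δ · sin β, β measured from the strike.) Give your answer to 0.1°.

71.7°

β = acute angle between strike 000° and section 305° = 55°.
tan(true dip) = tan 68° / sin 55° = 3.0215
δ = arctan(3.0215) = 71.69°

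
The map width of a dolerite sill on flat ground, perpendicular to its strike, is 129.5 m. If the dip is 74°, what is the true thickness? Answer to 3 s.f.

True thickness t = w · sin(dip) = 129.5 × sin 74°
t = 129.5 × 0.9613 = 124.483 m

124 m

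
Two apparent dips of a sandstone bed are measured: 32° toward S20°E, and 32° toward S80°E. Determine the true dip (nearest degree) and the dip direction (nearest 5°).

true dip 36°, dip direction 130°

Each apparent-dip line lies in the plane. As unit vectors (x east, y north, z up), v₁ plunges 32°→S20°E and v₂ plunges 32°→S80°E.
Cross product v₁ × v₂ gives the pole to the plane: n ∝ (0.344, -0.289, 0.623).
tan δ = √(n_x²+n_y²)/n_z = 0.449/0.623, so δ = 35.8°.
Dip direction = atan2(0.344, -0.289) = 130° (azimuth of n's horizontal projection).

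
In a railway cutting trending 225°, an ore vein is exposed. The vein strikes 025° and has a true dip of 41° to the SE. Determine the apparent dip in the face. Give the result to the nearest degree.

17°

The section lies 20° from the strike.
tan α = tan 41° × sin 20° = 0.8693 × 0.3420 = 0.2973
α = arctan(0.2973) = 16.56°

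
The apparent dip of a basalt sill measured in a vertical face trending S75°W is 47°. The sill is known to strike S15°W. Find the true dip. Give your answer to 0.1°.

51.1°

β = acute angle between strike S15°W and section S75°W = 60°.
tan(true dip) = tan 47° / sin 60° = 1.2383
true dip = arctan 1.2383 = 51.08°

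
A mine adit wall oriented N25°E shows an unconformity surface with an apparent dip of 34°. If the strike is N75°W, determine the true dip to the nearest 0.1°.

34.4°

The section is 80° from the strike.
tan δ = tan α / sin β = tan 34° / sin 80° = 0.6745 / 0.9848 = 0.6849
true dip = arctan 0.6849 = 34.41°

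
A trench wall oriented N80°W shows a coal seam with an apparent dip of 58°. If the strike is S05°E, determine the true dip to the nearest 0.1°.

58.9°

β = acute angle between strike S05°E and section N80°W = 75°.
tan δ = tan α / sin β = tan 58° / sin 75° = 1.6003 / 0.9659 = 1.6568
true dip = arctan 1.6568 = 58.89°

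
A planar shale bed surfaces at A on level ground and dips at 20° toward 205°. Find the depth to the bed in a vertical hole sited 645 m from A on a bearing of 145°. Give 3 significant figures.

The hole lies 60° from the dip direction, so the down-dip offset is 645 × cos 60° = 322.50 m.
Depth = down-dip offset × tan(dip) = 322.50 × tan 20° = 322.50 × 0.3640
Depth = 117.38 m

117 m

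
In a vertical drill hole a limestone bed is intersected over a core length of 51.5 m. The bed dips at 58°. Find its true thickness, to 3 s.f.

27.3 m

True thickness t = h · cos(dip) = 51.5 × cos 58°
t = 51.5 × 0.5299 = 27.291 m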